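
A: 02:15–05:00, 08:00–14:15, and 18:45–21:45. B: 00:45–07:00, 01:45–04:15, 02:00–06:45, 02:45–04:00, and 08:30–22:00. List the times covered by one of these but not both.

B, merged: 00:45–07:00, 08:30–22:00.
Only in the first: 08:00–08:30.
Only in the second: 00:45–02:15, 05:00–07:00, 14:15–18:45, 21:45–22:00.
Together these are the periods covered by exactly one.

00:45–02:15, 05:00–07:00, 08:00–08:30, 14:15–18:45, 21:45–22:00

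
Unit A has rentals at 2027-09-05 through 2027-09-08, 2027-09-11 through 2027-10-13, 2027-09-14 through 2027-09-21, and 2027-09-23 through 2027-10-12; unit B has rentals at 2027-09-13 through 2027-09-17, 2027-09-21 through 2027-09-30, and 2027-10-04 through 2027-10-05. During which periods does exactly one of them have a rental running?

2027-09-05 through 2027-09-08, 2027-09-11 through 2027-09-12, 2027-09-18 through 2027-09-20, 2027-10-01 through 2027-10-03, 2027-10-06 through 2027-10-13

Merge the first list: 2027-09-05 through 2027-09-08, 2027-09-11 through 2027-10-13.
A \ B = 2027-09-05 through 2027-09-08, 2027-09-11 through 2027-09-12, 2027-09-18 through 2027-09-20, 2027-10-01 through 2027-10-03, 2027-10-06 through 2027-10-13.
B \ A = none.
Union of the two gives the symmetric difference.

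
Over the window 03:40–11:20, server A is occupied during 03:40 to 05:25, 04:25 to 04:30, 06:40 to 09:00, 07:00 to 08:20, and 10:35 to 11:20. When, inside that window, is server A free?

05:25–06:40, 09:00–10:35

After merging, the occupied span is 03:40–05:25, 06:40–09:00, 10:35–11:20.
Gaps within 03:40–11:20: 05:25–06:40, 09:00–10:35.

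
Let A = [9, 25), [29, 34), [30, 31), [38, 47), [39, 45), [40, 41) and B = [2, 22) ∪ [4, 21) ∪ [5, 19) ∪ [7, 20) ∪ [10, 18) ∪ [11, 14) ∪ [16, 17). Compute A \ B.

[22, 25) ∪ [29, 34) ∪ [38, 47)

Merge the first list: [9, 25), [29, 34), [38, 47).
Merge the second list: [2, 22).
[9, 25) minus B → [22, 25).
[29, 34): no B overlap → unchanged.
[38, 47): no B overlap → unchanged.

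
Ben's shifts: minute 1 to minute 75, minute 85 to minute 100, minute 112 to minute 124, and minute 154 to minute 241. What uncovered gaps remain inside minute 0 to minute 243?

After merging, the occupied span is minute 1 to minute 75, minute 85 to minute 100, minute 112 to minute 124, minute 154 to minute 241.
Gaps within minute 0 to minute 243: minute 0 to minute 1, minute 75 to minute 85, minute 100 to minute 112, minute 124 to minute 154, minute 241 to minute 243.

minute 0 to minute 1, minute 75 to minute 85, minute 100 to minute 112, minute 124 to minute 154, minute 241 to minute 243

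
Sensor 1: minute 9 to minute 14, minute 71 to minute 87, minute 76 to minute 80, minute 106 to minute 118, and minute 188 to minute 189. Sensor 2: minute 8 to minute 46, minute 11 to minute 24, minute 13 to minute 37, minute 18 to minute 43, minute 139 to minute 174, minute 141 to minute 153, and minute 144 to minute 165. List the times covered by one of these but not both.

First set merges to minute 9 to minute 14, minute 71 to minute 87, minute 106 to minute 118, minute 188 to minute 189.
Second set merges to minute 8 to minute 46, minute 139 to minute 174.
Only in the first: minute 71 to minute 87, minute 106 to minute 118, minute 188 to minute 189.
Only in the second: minute 8 to minute 9, minute 14 to minute 46, minute 139 to minute 174.
Together these are the periods covered by exactly one.

minute 8 to minute 9, minute 14 to minute 46, minute 71 to minute 87, minute 106 to minute 118, minute 139 to minute 174, minute 188 to minute 189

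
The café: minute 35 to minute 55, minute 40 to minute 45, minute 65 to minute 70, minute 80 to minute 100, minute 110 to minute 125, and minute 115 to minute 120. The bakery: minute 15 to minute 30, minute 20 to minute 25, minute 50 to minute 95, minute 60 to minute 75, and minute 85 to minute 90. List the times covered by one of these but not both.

First set merges to minute 35 to minute 55, minute 65 to minute 70, minute 80 to minute 100, minute 110 to minute 125.
Second set merges to minute 15 to minute 30, minute 50 to minute 95.
A \ B = minute 35 to minute 50, minute 95 to minute 100, minute 110 to minute 125.
B \ A = minute 15 to minute 30, minute 55 to minute 65, minute 70 to minute 80.
Union of the two gives the symmetric difference.

minute 15 to minute 30, minute 35 to minute 50, minute 55 to minute 65, minute 70 to minute 80, minute 95 to minute 100, minute 110 to minute 125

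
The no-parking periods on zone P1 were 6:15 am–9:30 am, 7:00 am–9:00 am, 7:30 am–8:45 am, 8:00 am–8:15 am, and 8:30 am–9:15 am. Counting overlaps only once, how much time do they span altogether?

Merged: 6:15 am–9:30 am.
Length: 3 h 15 min.

3 h 15 min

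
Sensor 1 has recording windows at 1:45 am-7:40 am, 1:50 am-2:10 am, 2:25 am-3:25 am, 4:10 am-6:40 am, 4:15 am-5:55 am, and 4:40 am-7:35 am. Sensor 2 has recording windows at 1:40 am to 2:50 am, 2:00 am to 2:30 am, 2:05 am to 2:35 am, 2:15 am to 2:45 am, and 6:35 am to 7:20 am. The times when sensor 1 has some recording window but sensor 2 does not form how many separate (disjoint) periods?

Merge the first list: 1:45 am–7:40 am.
Merge the second list: 1:40 am–2:50 am, 6:35 am–7:20 am.
A \ B = 2:50 am–6:35 am, 7:20 am–7:40 am.
That is 2 disjoint pieces.

2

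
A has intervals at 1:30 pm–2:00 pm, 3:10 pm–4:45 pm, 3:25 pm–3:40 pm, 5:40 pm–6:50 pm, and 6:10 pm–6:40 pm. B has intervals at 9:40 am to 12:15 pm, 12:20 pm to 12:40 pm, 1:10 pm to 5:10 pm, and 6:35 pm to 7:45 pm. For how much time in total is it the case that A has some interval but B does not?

A, merged: 1:30 pm-2:00 pm, 3:10 pm-4:45 pm, 5:40 pm-6:50 pm.
A \ B = 5:40 pm-6:35 pm.
Total: 55 min.

55 min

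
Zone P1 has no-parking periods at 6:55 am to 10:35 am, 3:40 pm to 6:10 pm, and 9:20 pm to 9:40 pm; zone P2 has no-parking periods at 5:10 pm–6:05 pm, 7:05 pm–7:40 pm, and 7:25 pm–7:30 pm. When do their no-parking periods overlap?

5:10 pm-6:05 pm

Merge the second list: 5:10 pm-6:05 pm, 7:05 pm-7:40 pm.
6:55 am-10:35 am: no overlap with the second set.
3:40 pm-6:10 pm meets the second set on 5:10 pm-6:05 pm.
9:20 pm-9:40 pm: no overlap with the second set.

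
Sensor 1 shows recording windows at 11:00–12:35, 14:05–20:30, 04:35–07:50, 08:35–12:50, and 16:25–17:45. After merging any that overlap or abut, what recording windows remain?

04:35-07:50, 08:35-12:50, 14:05-20:30

Sort by start: 04:35-07:50, 08:35-12:50, 11:00-12:35, 14:05-20:30, 16:25-17:45.
08:35-12:50 is disjoint → start new block.
11:00-12:35 overlaps/touches 08:35-12:50 → extend to 08:35-12:50.
14:05-20:30 is disjoint → start new block.
16:25-17:45 overlaps/touches 14:05-20:30 → extend to 14:05-20:30.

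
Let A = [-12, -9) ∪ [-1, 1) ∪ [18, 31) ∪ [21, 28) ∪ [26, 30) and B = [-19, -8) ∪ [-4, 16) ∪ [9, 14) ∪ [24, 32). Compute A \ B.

A, merged: [-12, -9), [-1, 1), [18, 31).
B, merged: [-19, -8), [-4, 16), [24, 32).
[-12, -9) lies entirely inside B → drops out.
[-1, 1) lies entirely inside B → drops out.
[18, 31) with B removed leaves [18, 24).

[18, 24)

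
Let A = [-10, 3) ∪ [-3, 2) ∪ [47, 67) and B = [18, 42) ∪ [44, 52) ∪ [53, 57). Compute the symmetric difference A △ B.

Merge the first list: [-10, 3), [47, 67).
Only in the first: [-10, 3), [52, 53), [57, 67).
Only in the second: [18, 42), [44, 47).
Together these are the periods covered by exactly one.

[-10, 3) ∪ [18, 42) ∪ [44, 47) ∪ [52, 53) ∪ [57, 67)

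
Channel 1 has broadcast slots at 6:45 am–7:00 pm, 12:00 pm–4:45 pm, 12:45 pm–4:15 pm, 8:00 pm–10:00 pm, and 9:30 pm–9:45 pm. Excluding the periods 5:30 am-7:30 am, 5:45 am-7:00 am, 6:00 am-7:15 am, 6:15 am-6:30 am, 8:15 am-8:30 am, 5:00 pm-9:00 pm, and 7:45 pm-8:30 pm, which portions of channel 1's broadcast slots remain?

Merge the first list: 6:45 am-7:00 pm, 8:00 pm-10:00 pm.
Merge the second list: 5:30 am-7:30 am, 8:15 am-8:30 am, 5:00 pm-9:00 pm.
6:45 am-7:00 pm with B removed leaves 7:30 am-8:15 am, 8:30 am-5:00 pm.
8:00 pm-10:00 pm with B removed leaves 9:00 pm-10:00 pm.

7:30 am-8:15 am, 8:30 am-5:00 pm, 9:00 pm-10:00 pm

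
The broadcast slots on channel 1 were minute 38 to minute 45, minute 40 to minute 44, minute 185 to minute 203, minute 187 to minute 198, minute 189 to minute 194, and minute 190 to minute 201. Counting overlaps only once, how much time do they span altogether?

Merged: minute 38 to minute 45, minute 185 to minute 203.
Lengths: 7 minutes + 18 minutes = 25 minutes.

25 minutes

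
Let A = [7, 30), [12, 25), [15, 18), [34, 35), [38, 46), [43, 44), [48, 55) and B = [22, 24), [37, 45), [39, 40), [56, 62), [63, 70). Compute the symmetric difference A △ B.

[7, 22) ∪ [24, 30) ∪ [34, 35) ∪ [37, 38) ∪ [45, 46) ∪ [48, 55) ∪ [56, 62) ∪ [63, 70)

Merge the first list: [7, 30), [34, 35), [38, 46), [48, 55).
Merge the second list: [22, 24), [37, 45), [56, 62), [63, 70).
Only in the first: [7, 22), [24, 30), [34, 35), [45, 46), [48, 55).
Only in the second: [37, 38), [56, 62), [63, 70).
Together these are the periods covered by exactly one.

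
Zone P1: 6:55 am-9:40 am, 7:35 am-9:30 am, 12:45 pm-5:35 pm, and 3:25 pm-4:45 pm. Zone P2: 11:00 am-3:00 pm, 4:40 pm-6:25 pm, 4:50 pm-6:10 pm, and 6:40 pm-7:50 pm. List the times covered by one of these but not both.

First set merges to 6:55 am–9:40 am, 12:45 pm–5:35 pm.
Second set merges to 11:00 am–3:00 pm, 4:40 pm–6:25 pm, 6:40 pm–7:50 pm.
A \ B = 6:55 am–9:40 am, 3:00 pm–4:40 pm.
B \ A = 11:00 am–12:45 pm, 5:35 pm–6:25 pm, 6:40 pm–7:50 pm.
Union of the two gives the symmetric difference.

6:55 am–9:40 am, 11:00 am–12:45 pm, 3:00 pm–4:40 pm, 5:35 pm–6:25 pm, 6:40 pm–7:50 pm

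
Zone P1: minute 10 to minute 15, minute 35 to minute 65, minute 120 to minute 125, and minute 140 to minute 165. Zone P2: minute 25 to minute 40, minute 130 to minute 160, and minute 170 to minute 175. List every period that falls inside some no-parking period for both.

minute 10 to minute 15 falls entirely outside B.
minute 35 to minute 65 overlaps B on minute 35 to minute 40.
minute 120 to minute 125 falls entirely outside B.
minute 140 to minute 165 overlaps B on minute 140 to minute 160.

minute 35 to minute 40, minute 140 to minute 160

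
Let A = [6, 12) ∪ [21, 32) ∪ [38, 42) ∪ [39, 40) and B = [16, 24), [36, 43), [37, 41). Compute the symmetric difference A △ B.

A, merged: [6, 12), [21, 32), [38, 42).
B, merged: [16, 24), [36, 43).
A \ B = [6, 12), [24, 32).
B \ A = [16, 21), [36, 38), [42, 43).
Union of the two gives the symmetric difference.

[6, 12) ∪ [16, 21) ∪ [24, 32) ∪ [36, 38) ∪ [42, 43)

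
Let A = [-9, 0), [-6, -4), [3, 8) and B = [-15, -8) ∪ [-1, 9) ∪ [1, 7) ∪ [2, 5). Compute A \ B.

Merge the first list: [-9, 0), [3, 8).
Merge the second list: [-15, -8), [-1, 9).
[-9, 0) with B removed leaves [-8, -1).
[3, 8) lies entirely inside B → drops out.

[-8, -1)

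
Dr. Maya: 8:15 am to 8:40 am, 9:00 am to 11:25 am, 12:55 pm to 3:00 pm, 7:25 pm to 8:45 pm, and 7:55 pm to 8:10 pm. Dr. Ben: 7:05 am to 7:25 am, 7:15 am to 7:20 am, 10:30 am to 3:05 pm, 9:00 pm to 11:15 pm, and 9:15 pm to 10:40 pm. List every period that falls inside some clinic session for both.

First set merges to 8:15 am–8:40 am, 9:00 am–11:25 am, 12:55 pm–3:00 pm, 7:25 pm–8:45 pm.
Second set merges to 7:05 am–7:25 am, 10:30 am–3:05 pm, 9:00 pm–11:15 pm.
8:15 am–8:40 am falls entirely outside B.
9:00 am–11:25 am overlaps B on 10:30 am–11:25 am.
12:55 pm–3:00 pm overlaps B on 12:55 pm–3:00 pm.
7:25 pm–8:45 pm falls entirely outside B.

10:30 am–11:25 am, 12:55 pm–3:00 pm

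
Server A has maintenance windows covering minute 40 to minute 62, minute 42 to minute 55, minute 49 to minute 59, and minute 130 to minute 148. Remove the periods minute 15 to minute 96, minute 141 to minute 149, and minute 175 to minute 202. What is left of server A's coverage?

minute 130 to minute 141

A, merged: minute 40 to minute 62, minute 130 to minute 148.
minute 40 to minute 62: fully covered by B → removed.
minute 130 to minute 148 minus B → minute 130 to minute 141.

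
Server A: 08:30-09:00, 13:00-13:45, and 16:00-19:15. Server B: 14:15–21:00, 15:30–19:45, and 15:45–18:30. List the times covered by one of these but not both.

08:30–09:00, 13:00–13:45, 14:15–16:00, 19:15–21:00

B, merged: 14:15–21:00.
A but not B: 08:30–09:00, 13:00–13:45.
B but not A: 14:15–16:00, 19:15–21:00.
Combining gives A △ B.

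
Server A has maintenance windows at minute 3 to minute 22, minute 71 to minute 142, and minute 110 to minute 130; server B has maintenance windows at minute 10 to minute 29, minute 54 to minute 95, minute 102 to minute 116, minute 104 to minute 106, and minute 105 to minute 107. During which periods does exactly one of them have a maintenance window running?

A, merged: minute 3 to minute 22, minute 71 to minute 142.
B, merged: minute 10 to minute 29, minute 54 to minute 95, minute 102 to minute 116.
Only in the first: minute 3 to minute 10, minute 95 to minute 102, minute 116 to minute 142.
Only in the second: minute 22 to minute 29, minute 54 to minute 71.
Together these are the periods covered by exactly one.

minute 3 to minute 10, minute 22 to minute 29, minute 54 to minute 71, minute 95 to minute 102, minute 116 to minute 142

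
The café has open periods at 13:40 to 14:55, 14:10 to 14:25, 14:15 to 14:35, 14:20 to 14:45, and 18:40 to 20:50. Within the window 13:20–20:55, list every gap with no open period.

13:20–13:40, 14:55–18:40, 20:50–20:55

After merging, the occupied span is 13:40–14:55, 18:40–20:50.
Gaps within 13:20–20:55: 13:20–13:40, 14:55–18:40, 20:50–20:55.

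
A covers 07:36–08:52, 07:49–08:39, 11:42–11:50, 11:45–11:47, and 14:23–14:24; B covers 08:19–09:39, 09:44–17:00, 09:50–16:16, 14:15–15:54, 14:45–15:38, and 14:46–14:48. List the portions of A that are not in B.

07:36–08:19

A, merged: 07:36–08:52, 11:42–11:50, 14:23–14:24.
B, merged: 08:19–09:39, 09:44–17:00.
07:36–08:52 \ B = 07:36–08:19.
11:42–11:50: entirely removed.
14:23–14:24: entirely removed.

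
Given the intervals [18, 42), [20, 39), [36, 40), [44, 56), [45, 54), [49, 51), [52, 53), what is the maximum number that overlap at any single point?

Walk the sorted start/end points keeping a running depth.
The depth first hits 3 at 36.

3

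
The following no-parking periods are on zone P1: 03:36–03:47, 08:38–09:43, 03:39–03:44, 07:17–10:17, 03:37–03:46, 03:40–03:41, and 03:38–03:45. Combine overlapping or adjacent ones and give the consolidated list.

03:36–03:47, 07:17–10:17

Sort by start: 03:36–03:47, 03:37–03:46, 03:38–03:45, 03:39–03:44, 03:40–03:41, 07:17–10:17, 08:38–09:43.
03:37–03:46 overlaps/touches 03:36–03:47 → extend to 03:36–03:47.
03:38–03:45 overlaps/touches 03:36–03:47 → extend to 03:36–03:47.
03:39–03:44 overlaps/touches 03:36–03:47 → extend to 03:36–03:47.
03:40–03:41 overlaps/touches 03:36–03:47 → extend to 03:36–03:47.
07:17–10:17 is disjoint → start new block.
08:38–09:43 overlaps/touches 07:17–10:17 → extend to 07:17–10:17.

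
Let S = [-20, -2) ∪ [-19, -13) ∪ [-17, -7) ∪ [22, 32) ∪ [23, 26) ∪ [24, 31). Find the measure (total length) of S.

Merged: [-20, -2), [22, 32).
Lengths: 18 + 10 = 28.

28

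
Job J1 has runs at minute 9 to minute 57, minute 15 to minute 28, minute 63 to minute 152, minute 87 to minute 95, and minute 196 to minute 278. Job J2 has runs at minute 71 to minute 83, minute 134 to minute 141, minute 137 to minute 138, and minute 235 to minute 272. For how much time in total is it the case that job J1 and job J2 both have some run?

Merge the first list: minute 9 to minute 57, minute 63 to minute 152, minute 196 to minute 278.
Merge the second list: minute 71 to minute 83, minute 134 to minute 141, minute 235 to minute 272.
A ∩ B = minute 71 to minute 83, minute 134 to minute 141, minute 235 to minute 272.
Total: 12 minutes + 7 minutes + 37 minutes = 56 minutes.

56 minutes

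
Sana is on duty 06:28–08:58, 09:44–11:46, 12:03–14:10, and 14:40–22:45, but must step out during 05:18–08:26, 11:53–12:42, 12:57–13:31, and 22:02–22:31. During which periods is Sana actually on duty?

06:28–08:58 with B removed leaves 08:26–08:58.
09:44–11:46 is untouched.
12:03–14:10 with B removed leaves 12:42–12:57, 13:31–14:10.
14:40–22:45 with B removed leaves 14:40–22:02, 22:31–22:45.

08:26–08:58, 09:44–11:46, 12:42–12:57, 13:31–14:10, 14:40–22:02, 22:31–22:45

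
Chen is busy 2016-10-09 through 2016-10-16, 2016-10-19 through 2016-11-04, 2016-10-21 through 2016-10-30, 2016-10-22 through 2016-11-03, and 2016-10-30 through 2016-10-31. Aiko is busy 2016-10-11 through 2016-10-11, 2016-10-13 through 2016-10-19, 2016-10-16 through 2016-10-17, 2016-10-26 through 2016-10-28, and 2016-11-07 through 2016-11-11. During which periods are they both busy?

First set merges to 2016-10-09 through 2016-10-16, 2016-10-19 through 2016-11-04.
Second set merges to 2016-10-11 through 2016-10-11, 2016-10-13 through 2016-10-19, 2016-10-26 through 2016-10-28, 2016-11-07 through 2016-11-11.
2016-10-09 through 2016-10-16 ∩ B → 2016-10-11 through 2016-10-11, 2016-10-13 through 2016-10-16.
2016-10-19 through 2016-11-04 ∩ B → 2016-10-19 through 2016-10-19, 2016-10-26 through 2016-10-28.

2016-10-11 through 2016-10-11, 2016-10-13 through 2016-10-16, 2016-10-19 through 2016-10-19, 2016-10-26 through 2016-10-28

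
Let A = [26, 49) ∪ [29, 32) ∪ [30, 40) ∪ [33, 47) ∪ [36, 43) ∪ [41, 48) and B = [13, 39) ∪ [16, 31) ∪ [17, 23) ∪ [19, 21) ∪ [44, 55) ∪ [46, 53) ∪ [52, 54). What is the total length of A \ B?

5

First set merges to [26, 49).
Second set merges to [13, 39), [44, 55).
A \ B = [39, 44).
Total: 5.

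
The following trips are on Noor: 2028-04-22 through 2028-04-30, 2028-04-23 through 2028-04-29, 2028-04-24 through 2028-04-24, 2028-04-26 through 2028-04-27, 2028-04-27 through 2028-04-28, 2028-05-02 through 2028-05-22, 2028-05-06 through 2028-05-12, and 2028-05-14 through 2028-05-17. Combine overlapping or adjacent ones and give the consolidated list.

2028-04-22 through 2028-04-30, 2028-05-02 through 2028-05-22

2028-04-23 through 2028-04-29 overlaps/touches 2028-04-22 through 2028-04-30 → extend to 2028-04-22 through 2028-04-30.
2028-04-24 through 2028-04-24 overlaps/touches 2028-04-22 through 2028-04-30 → extend to 2028-04-22 through 2028-04-30.
2028-04-26 through 2028-04-27 overlaps/touches 2028-04-22 through 2028-04-30 → extend to 2028-04-22 through 2028-04-30.
2028-04-27 through 2028-04-28 overlaps/touches 2028-04-22 through 2028-04-30 → extend to 2028-04-22 through 2028-04-30.
2028-05-02 through 2028-05-22 is disjoint → start new block.
2028-05-06 through 2028-05-12 overlaps/touches 2028-05-02 through 2028-05-22 → extend to 2028-05-02 through 2028-05-22.
2028-05-14 through 2028-05-17 overlaps/touches 2028-05-02 through 2028-05-22 → extend to 2028-05-02 through 2028-05-22.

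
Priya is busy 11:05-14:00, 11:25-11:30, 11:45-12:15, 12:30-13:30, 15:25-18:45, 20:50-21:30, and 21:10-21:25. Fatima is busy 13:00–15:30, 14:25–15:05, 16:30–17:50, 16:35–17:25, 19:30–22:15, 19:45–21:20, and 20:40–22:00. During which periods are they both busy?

Merge the first list: 11:05–14:00, 15:25–18:45, 20:50–21:30.
Merge the second list: 13:00–15:30, 16:30–17:50, 19:30–22:15.
11:05–14:00 ∩ B → 13:00–14:00.
15:25–18:45 ∩ B → 15:25–15:30, 16:30–17:50.
20:50–21:30 ∩ B → 20:50–21:30.

13:00–14:00, 15:25–15:30, 16:30–17:50, 20:50–21:30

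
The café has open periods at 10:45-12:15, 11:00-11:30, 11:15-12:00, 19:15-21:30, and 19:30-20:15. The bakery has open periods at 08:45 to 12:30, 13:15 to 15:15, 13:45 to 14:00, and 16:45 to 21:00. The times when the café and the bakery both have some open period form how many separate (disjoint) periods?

A, merged: 10:45–12:15, 19:15–21:30.
B, merged: 08:45–12:30, 13:15–15:15, 16:45–21:00.
A ∩ B = 10:45–12:15, 19:15–21:00.
That is 2 disjoint pieces.

2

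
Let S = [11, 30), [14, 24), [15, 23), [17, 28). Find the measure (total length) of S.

Merged: [11, 30).
Length: 19.

19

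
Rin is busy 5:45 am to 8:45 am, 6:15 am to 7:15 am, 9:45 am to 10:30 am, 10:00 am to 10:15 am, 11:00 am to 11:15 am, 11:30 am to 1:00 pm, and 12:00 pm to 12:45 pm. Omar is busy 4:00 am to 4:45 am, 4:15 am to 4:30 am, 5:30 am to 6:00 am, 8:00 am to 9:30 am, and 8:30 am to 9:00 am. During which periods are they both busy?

Merge the first list: 5:45 am-8:45 am, 9:45 am-10:30 am, 11:00 am-11:15 am, 11:30 am-1:00 pm.
Merge the second list: 4:00 am-4:45 am, 5:30 am-6:00 am, 8:00 am-9:30 am.
5:45 am-8:45 am overlaps B on 5:45 am-6:00 am, 8:00 am-8:45 am.
9:45 am-10:30 am falls entirely outside B.
11:00 am-11:15 am falls entirely outside B.
11:30 am-1:00 pm falls entirely outside B.

5:45 am-6:00 am, 8:00 am-8:45 am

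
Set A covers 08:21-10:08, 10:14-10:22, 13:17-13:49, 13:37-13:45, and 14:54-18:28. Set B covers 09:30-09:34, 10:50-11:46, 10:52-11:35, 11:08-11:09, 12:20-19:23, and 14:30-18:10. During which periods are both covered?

09:30-09:34, 13:17-13:49, 14:54-18:28

First set merges to 08:21-10:08, 10:14-10:22, 13:17-13:49, 14:54-18:28.
Second set merges to 09:30-09:34, 10:50-11:46, 12:20-19:23.
08:21-10:08 ∩ B → 09:30-09:34.
10:14-10:22 meets no B interval.
13:17-13:49 ∩ B → 13:17-13:49.
14:54-18:28 ∩ B → 14:54-18:28.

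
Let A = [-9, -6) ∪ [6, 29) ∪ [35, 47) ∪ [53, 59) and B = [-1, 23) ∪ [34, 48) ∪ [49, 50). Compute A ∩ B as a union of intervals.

[-9, -6): no overlap with the second set.
[6, 29) meets the second set on [6, 23).
[35, 47) meets the second set on [35, 47).
[53, 59): no overlap with the second set.

[6, 23) ∪ [35, 47)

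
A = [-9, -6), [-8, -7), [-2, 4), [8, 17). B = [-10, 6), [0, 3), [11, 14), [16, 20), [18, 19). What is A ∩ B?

[-9, -6) ∪ [-2, 4) ∪ [11, 14) ∪ [16, 17)

Merge the first list: [-9, -6), [-2, 4), [8, 17).
Merge the second list: [-10, 6), [11, 14), [16, 20).
[-9, -6) meets the second set on [-9, -6).
[-2, 4) meets the second set on [-2, 4).
[8, 17) meets the second set on [11, 14), [16, 17).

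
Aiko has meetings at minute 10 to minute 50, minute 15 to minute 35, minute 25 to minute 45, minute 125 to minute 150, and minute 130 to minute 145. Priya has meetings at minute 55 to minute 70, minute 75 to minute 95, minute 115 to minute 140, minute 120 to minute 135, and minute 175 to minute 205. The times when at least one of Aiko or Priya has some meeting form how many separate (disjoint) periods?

A, merged: minute 10 to minute 50, minute 125 to minute 150.
B, merged: minute 55 to minute 70, minute 75 to minute 95, minute 115 to minute 140, minute 175 to minute 205.
A ∪ B = minute 10 to minute 50, minute 55 to minute 70, minute 75 to minute 95, minute 115 to minute 150, minute 175 to minute 205.
That is 5 disjoint pieces.

5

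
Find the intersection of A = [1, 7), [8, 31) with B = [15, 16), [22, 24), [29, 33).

[1, 7): no overlap with the second set.
[8, 31) meets the second set on [15, 16), [22, 24), [29, 31).

[15, 16) ∪ [22, 24) ∪ [29, 31)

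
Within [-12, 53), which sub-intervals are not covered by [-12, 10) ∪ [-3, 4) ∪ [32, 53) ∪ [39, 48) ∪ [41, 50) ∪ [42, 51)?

Covered (merged): [-12, 10), [32, 53).
Uncovered inside [-12, 53): [10, 32).

[10, 32)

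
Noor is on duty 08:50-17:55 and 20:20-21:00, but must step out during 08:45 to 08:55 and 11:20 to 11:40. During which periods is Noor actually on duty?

08:55–11:20, 11:40–17:55, 20:20–21:00

08:50–17:55 \ B = 08:55–11:20, 11:40–17:55.
20:20–21:00: nothing removed.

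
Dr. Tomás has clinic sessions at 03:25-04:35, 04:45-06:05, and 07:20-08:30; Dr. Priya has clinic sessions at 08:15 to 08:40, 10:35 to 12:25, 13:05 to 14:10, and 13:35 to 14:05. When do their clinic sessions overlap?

08:15-08:30

Second set merges to 08:15-08:40, 10:35-12:25, 13:05-14:10.
03:25-04:35: no overlap with the second set.
04:45-06:05: no overlap with the second set.
07:20-08:30 meets the second set on 08:15-08:30.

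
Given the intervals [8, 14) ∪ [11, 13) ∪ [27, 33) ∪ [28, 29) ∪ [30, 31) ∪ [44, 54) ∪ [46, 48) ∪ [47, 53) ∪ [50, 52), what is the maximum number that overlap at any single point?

At 47, 3 of the intervals are simultaneously active.
No point has more.

3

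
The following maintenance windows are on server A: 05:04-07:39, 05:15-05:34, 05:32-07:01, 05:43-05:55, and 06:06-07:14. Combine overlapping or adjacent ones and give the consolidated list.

05:15-05:34 overlaps/touches 05:04-07:39 → extend to 05:04-07:39.
05:32-07:01 overlaps/touches 05:04-07:39 → extend to 05:04-07:39.
05:43-05:55 overlaps/touches 05:04-07:39 → extend to 05:04-07:39.
06:06-07:14 overlaps/touches 05:04-07:39 → extend to 05:04-07:39.

05:04-07:39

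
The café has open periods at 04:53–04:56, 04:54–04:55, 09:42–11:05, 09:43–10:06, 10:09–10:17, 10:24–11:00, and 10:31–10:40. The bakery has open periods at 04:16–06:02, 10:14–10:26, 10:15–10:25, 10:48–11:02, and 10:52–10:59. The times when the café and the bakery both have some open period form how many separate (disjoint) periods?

3

First set merges to 04:53–04:56, 09:42–11:05.
Second set merges to 04:16–06:02, 10:14–10:26, 10:48–11:02.
A ∩ B = 04:53–04:56, 10:14–10:26, 10:48–11:02.
That is 3 disjoint pieces.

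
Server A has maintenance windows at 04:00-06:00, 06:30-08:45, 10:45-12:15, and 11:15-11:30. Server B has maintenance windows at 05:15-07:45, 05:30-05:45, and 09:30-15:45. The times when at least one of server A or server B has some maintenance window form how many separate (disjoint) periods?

First set merges to 04:00-06:00, 06:30-08:45, 10:45-12:15.
Second set merges to 05:15-07:45, 09:30-15:45.
A ∪ B = 04:00-08:45, 09:30-15:45.
That is 2 disjoint pieces.

2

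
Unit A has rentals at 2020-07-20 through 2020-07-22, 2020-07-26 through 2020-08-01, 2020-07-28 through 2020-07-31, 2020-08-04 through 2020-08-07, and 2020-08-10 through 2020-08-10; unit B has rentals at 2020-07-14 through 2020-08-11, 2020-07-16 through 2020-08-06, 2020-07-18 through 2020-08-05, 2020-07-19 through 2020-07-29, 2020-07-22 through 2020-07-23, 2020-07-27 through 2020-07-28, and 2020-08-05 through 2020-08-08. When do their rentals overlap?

2020-07-20 through 2020-07-22, 2020-07-26 through 2020-08-01, 2020-08-04 through 2020-08-07, 2020-08-10 through 2020-08-10

Merge the first list: 2020-07-20 through 2020-07-22, 2020-07-26 through 2020-08-01, 2020-08-04 through 2020-08-07, 2020-08-10 through 2020-08-10.
Merge the second list: 2020-07-14 through 2020-08-11.
2020-07-20 through 2020-07-22 overlaps B on 2020-07-20 through 2020-07-22.
2020-07-26 through 2020-08-01 overlaps B on 2020-07-26 through 2020-08-01.
2020-08-04 through 2020-08-07 overlaps B on 2020-08-04 through 2020-08-07.
2020-08-10 through 2020-08-10 overlaps B on 2020-08-10 through 2020-08-10.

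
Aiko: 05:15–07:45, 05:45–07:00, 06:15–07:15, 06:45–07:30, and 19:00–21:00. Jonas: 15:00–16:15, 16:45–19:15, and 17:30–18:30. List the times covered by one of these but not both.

05:15–07:45, 15:00–16:15, 16:45–19:00, 19:15–21:00

First set merges to 05:15–07:45, 19:00–21:00.
Second set merges to 15:00–16:15, 16:45–19:15.
Only in the first: 05:15–07:45, 19:15–21:00.
Only in the second: 15:00–16:15, 16:45–19:00.
Together these are the periods covered by exactly one.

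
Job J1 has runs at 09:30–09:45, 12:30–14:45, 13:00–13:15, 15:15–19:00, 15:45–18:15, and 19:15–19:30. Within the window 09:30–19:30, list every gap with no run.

09:45-12:30, 14:45-15:15, 19:00-19:15

The merged coverage is 09:30-09:45, 12:30-14:45, 15:15-19:00, 19:15-19:30.
Uncovered inside 09:30-19:30: 09:45-12:30, 14:45-15:15, 19:00-19:15.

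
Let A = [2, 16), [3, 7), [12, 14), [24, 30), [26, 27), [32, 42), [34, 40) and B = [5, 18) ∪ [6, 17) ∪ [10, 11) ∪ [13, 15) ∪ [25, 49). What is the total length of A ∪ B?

41

A, merged: [2, 16), [24, 30), [32, 42).
B, merged: [5, 18), [25, 49).
A ∪ B = [2, 18), [24, 49).
Total: 16 + 25 = 41.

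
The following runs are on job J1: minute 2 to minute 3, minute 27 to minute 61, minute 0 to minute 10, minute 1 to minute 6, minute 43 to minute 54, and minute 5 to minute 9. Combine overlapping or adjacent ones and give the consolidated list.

minute 0 to minute 10, minute 27 to minute 61

Sort by start: minute 0 to minute 10, minute 1 to minute 6, minute 2 to minute 3, minute 5 to minute 9, minute 27 to minute 61, minute 43 to minute 54.
minute 1 to minute 6 overlaps/touches minute 0 to minute 10 → extend to minute 0 to minute 10.
minute 2 to minute 3 overlaps/touches minute 0 to minute 10 → extend to minute 0 to minute 10.
minute 5 to minute 9 overlaps/touches minute 0 to minute 10 → extend to minute 0 to minute 10.
minute 27 to minute 61 is disjoint → start new block.
minute 43 to minute 54 overlaps/touches minute 27 to minute 61 → extend to minute 27 to minute 61.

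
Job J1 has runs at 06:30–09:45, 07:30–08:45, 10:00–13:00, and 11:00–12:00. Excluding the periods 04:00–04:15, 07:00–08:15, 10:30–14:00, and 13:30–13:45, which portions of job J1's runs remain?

06:30-07:00, 08:15-09:45, 10:00-10:30

First set merges to 06:30-09:45, 10:00-13:00.
Second set merges to 04:00-04:15, 07:00-08:15, 10:30-14:00.
06:30-09:45 minus B → 06:30-07:00, 08:15-09:45.
10:00-13:00 minus B → 10:00-10:30.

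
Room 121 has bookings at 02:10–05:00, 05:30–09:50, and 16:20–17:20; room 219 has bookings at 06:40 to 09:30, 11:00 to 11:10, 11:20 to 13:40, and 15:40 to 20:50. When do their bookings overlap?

02:10-05:00: no overlap with the second set.
05:30-09:50 meets the second set on 06:40-09:30.
16:20-17:20 meets the second set on 16:20-17:20.

06:40-09:30, 16:20-17:20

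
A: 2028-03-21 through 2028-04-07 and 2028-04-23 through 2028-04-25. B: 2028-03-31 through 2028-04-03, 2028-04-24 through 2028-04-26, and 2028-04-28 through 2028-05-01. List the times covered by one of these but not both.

2028-03-21 through 2028-03-30, 2028-04-04 through 2028-04-07, 2028-04-23 through 2028-04-23, 2028-04-26 through 2028-04-26, 2028-04-28 through 2028-05-01

A \ B = 2028-03-21 through 2028-03-30, 2028-04-04 through 2028-04-07, 2028-04-23 through 2028-04-23.
B \ A = 2028-04-26 through 2028-04-26, 2028-04-28 through 2028-05-01.
Union of the two gives the symmetric difference.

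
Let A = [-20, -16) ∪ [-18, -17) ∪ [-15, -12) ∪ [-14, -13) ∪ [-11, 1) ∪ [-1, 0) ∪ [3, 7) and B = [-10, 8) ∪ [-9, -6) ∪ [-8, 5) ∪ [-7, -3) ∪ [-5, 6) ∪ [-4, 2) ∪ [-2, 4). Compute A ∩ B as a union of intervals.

[-10, 1) ∪ [3, 7)

Merge the first list: [-20, -16), [-15, -12), [-11, 1), [3, 7).
Merge the second list: [-10, 8).
[-20, -16): no overlap with the second set.
[-15, -12): no overlap with the second set.
[-11, 1) meets the second set on [-10, 1).
[3, 7) meets the second set on [3, 7).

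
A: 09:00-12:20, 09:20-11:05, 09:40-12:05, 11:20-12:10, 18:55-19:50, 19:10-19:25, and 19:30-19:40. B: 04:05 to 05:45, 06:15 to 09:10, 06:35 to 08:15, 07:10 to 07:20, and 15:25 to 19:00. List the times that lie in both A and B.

09:00–09:10, 18:55–19:00

First set merges to 09:00–12:20, 18:55–19:50.
Second set merges to 04:05–05:45, 06:15–09:10, 15:25–19:00.
09:00–12:20 ∩ B → 09:00–09:10.
18:55–19:50 ∩ B → 18:55–19:00.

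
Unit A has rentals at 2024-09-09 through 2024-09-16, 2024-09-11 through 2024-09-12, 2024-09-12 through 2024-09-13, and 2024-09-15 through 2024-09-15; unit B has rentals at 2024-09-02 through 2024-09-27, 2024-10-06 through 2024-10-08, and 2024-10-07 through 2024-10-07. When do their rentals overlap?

A, merged: 2024-09-09 through 2024-09-16.
B, merged: 2024-09-02 through 2024-09-27, 2024-10-06 through 2024-10-08.
2024-09-09 through 2024-09-16 ∩ B → 2024-09-09 through 2024-09-16.

2024-09-09 through 2024-09-16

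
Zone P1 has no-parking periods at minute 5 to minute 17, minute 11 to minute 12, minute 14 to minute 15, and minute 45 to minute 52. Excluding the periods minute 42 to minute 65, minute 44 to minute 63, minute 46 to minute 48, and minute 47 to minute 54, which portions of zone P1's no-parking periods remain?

Merge the first list: minute 5 to minute 17, minute 45 to minute 52.
Merge the second list: minute 42 to minute 65.
minute 5 to minute 17: nothing removed.
minute 45 to minute 52: entirely removed.

minute 5 to minute 17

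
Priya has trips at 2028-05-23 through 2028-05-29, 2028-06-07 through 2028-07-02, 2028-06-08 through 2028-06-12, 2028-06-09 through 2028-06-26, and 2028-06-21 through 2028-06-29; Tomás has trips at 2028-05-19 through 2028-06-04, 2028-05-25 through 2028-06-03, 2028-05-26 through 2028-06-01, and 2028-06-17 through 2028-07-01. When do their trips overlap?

2028-05-23 through 2028-05-29, 2028-06-17 through 2028-07-01

A, merged: 2028-05-23 through 2028-05-29, 2028-06-07 through 2028-07-02.
B, merged: 2028-05-19 through 2028-06-04, 2028-06-17 through 2028-07-01.
2028-05-23 through 2028-05-29 overlaps B on 2028-05-23 through 2028-05-29.
2028-06-07 through 2028-07-02 overlaps B on 2028-06-17 through 2028-07-01.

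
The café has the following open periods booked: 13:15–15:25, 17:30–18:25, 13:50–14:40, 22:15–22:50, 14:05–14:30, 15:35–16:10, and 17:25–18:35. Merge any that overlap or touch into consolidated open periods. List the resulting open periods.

Sort by start: 13:15–15:25, 13:50–14:40, 14:05–14:30, 15:35–16:10, 17:25–18:35, 17:30–18:25, 22:15–22:50.
13:50–14:40 overlaps/touches 13:15–15:25 → extend to 13:15–15:25.
14:05–14:30 overlaps/touches 13:15–15:25 → extend to 13:15–15:25.
15:35–16:10 is disjoint → start new block.
17:25–18:35 is disjoint → start new block.
17:30–18:25 overlaps/touches 17:25–18:35 → extend to 17:25–18:35.
22:15–22:50 is disjoint → start new block.

13:15–15:25, 15:35–16:10, 17:25–18:35, 22:15–22:50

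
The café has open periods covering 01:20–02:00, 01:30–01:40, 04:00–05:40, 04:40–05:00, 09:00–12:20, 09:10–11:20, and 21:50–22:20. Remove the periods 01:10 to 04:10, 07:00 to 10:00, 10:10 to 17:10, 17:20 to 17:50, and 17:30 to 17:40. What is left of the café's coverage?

04:10-05:40, 10:00-10:10, 21:50-22:20

First set merges to 01:20-02:00, 04:00-05:40, 09:00-12:20, 21:50-22:20.
Second set merges to 01:10-04:10, 07:00-10:00, 10:10-17:10, 17:20-17:50.
01:20-02:00: fully covered by B → removed.
04:00-05:40 minus B → 04:10-05:40.
09:00-12:20 minus B → 10:00-10:10.
21:50-22:20: no B overlap → unchanged.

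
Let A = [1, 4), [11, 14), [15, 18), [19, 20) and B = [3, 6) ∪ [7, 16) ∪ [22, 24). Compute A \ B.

[1, 3) ∪ [16, 18) ∪ [19, 20)

[1, 4) minus B → [1, 3).
[11, 14): fully covered by B → removed.
[15, 18) minus B → [16, 18).
[19, 20): no B overlap → unchanged.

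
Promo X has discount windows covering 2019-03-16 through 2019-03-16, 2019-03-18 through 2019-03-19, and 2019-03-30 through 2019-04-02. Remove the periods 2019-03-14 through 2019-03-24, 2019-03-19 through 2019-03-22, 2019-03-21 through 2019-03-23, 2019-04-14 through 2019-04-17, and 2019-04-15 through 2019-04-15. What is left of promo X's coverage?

B, merged: 2019-03-14 through 2019-03-24, 2019-04-14 through 2019-04-17.
2019-03-16 through 2019-03-16: fully covered by B → removed.
2019-03-18 through 2019-03-19: fully covered by B → removed.
2019-03-30 through 2019-04-02: no B overlap → unchanged.

2019-03-30 through 2019-04-02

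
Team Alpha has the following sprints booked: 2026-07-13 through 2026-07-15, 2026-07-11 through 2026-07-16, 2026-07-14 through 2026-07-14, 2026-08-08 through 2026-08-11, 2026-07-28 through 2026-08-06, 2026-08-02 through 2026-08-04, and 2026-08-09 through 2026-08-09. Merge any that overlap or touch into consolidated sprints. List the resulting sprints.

Sort by start: 2026-07-11 through 2026-07-16, 2026-07-13 through 2026-07-15, 2026-07-14 through 2026-07-14, 2026-07-28 through 2026-08-06, 2026-08-02 through 2026-08-04, 2026-08-08 through 2026-08-11, 2026-08-09 through 2026-08-09.
2026-07-13 through 2026-07-15 overlaps/touches 2026-07-11 through 2026-07-16 → extend to 2026-07-11 through 2026-07-16.
2026-07-14 through 2026-07-14 overlaps/touches 2026-07-11 through 2026-07-16 → extend to 2026-07-11 through 2026-07-16.
2026-07-28 through 2026-08-06 is disjoint → start new block.
2026-08-02 through 2026-08-04 overlaps/touches 2026-07-28 through 2026-08-06 → extend to 2026-07-28 through 2026-08-06.
2026-08-08 through 2026-08-11 is disjoint → start new block.
2026-08-09 through 2026-08-09 overlaps/touches 2026-08-08 through 2026-08-11 → extend to 2026-08-08 through 2026-08-11.

2026-07-11 through 2026-07-16, 2026-07-28 through 2026-08-06, 2026-08-08 through 2026-08-11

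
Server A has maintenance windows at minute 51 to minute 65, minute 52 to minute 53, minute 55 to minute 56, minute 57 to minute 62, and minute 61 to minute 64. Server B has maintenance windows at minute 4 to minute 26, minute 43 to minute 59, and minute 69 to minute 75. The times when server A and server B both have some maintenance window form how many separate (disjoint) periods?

1

First set merges to minute 51 to minute 65.
A ∩ B = minute 51 to minute 59.
That is 1 disjoint piece.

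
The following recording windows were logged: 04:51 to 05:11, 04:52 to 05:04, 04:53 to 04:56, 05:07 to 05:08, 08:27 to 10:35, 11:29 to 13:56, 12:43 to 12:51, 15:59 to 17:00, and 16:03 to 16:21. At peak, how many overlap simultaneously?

3

At 04:53, 3 of the intervals are simultaneously active.
No point has more.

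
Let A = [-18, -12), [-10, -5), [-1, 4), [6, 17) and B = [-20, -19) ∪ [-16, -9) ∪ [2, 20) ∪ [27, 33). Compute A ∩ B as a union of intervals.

[-18, -12) meets the second set on [-16, -12).
[-10, -5) meets the second set on [-10, -9).
[-1, 4) meets the second set on [2, 4).
[6, 17) meets the second set on [6, 17).

[-16, -12) ∪ [-10, -9) ∪ [2, 4) ∪ [6, 17)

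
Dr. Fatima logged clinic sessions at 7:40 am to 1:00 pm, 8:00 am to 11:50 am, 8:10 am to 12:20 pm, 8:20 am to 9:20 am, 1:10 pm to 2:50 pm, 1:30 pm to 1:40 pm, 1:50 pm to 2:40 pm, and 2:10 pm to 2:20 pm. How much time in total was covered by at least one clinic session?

Merged: 7:40 am–1:00 pm, 1:10 pm–2:50 pm.
Lengths: 5 h 20 min + 1 h 40 min = 7 h.

7 h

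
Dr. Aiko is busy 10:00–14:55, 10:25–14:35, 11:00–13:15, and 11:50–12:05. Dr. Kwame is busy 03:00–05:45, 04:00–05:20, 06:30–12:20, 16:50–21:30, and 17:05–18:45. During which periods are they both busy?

10:00–12:20

First set merges to 10:00–14:55.
Second set merges to 03:00–05:45, 06:30–12:20, 16:50–21:30.
10:00–14:55 meets the second set on 10:00–12:20.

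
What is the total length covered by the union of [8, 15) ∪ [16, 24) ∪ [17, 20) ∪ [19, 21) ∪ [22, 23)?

Merged: [8, 15), [16, 24).
Lengths: 7 + 8 = 15.

15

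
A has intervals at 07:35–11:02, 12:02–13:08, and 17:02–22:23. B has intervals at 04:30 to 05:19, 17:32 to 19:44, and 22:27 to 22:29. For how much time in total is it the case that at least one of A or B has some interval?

10 h 45 min

A ∪ B = 04:30–05:19, 07:35–11:02, 12:02–13:08, 17:02–22:23, 22:27–22:29.
Total: 49 min + 3 h 27 min + 1 h 6 min + 5 h 21 min + 2 min = 10 h 45 min.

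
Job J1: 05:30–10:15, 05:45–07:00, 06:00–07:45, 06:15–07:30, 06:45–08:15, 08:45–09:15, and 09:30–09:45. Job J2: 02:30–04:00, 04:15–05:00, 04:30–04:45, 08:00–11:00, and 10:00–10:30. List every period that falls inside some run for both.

A, merged: 05:30-10:15.
B, merged: 02:30-04:00, 04:15-05:00, 08:00-11:00.
05:30-10:15 overlaps B on 08:00-10:15.

08:00-10:15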